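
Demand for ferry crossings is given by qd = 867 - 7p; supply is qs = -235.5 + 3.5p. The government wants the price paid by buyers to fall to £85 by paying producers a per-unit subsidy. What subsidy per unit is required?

Required subsidy s = £60 per unit

At a buyer price of 85, quantity demanded is 867 − 7·85 = 272.
Sellers supply 272 only when they receive ps with -235.5 + 3.5·ps = 272, i.e. ps = 145.
s = ps − pb = 145 − 85 = 60.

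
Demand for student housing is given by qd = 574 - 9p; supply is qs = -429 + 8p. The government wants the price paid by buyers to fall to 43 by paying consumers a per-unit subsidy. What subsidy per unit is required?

Required subsidy s = 34 per unit

At a buyer price of 43, quantity demanded is 574 − 9·43 = 187.
Sellers supply 187 only when they receive ps with -429 + 8·ps = 187, i.e. ps = 77.
s = ps − pb = 77 − 43 = 34.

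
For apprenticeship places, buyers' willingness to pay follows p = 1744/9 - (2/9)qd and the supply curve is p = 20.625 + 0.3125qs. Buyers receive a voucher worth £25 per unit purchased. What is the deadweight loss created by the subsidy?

Deadweight loss = 45000/77

Pre-subsidy: 1744/9 - (2/9)q = 20.625 + 0.3125q gives q* = 3562/11 and p* = 1340/11.
With the rebate, buyers effectively pay pb = ps − 25, where ps is the price sellers receive.
On the curves, pb = 1744/9 - (2/9)q and ps = 20.625 + 0.3125q; the wedge ps − pb = 25 gives 20.625 + 0.3125q − (1744/9 - (2/9)q) = 25, so q' = 2594/7.
Then pb = 1744/9 − (2/9)·(2594/7) = 780/7 and ps = 20.625 + 0.3125·(2594/7) = 955/7.
The subsidy expands output by 2594/7 − 3562/11 = 3600/77 past the efficient level; on those units the gap between marginal cost and willingness to pay runs from 0 up to 25.
DWL = ½ × 25 × 3600/77 = 45000/77.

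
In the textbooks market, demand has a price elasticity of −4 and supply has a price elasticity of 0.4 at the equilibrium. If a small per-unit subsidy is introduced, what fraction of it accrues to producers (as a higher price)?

For a small subsidy around the equilibrium, the benefit split depends on the relative slopes, which at a point are proportional to the elasticities.
Buyer share = εs/(εs + |εd|) = 0.4/(0.4 + 4) = 1/11; seller share = |εd|/(εs + |εd|) = 10/11.
So producers capture 10/11 of the subsidy.

Producer share = 10/11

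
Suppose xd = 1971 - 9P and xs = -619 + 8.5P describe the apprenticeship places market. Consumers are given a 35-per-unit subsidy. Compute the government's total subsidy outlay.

Pre-subsidy: 1971 - 9P = -619 + 8.5P gives P* = 148, x* = 639.
With the rebate, buyers effectively pay Pb = Ps − 35, where Ps is the price sellers receive.
Demand in terms of Ps becomes xd = 1971 − 9(Ps − 35) = 2286 - 9Ps. Setting this equal to supply: 2286 - 9Ps = -619 + 8.5Ps, so Ps = 166.
Buyers pay Pb = 166 − 35 = 131; x' = -619 + 8.5·166 = 792.
Government outlay = subsidy × quantity = 35 × 792 = 27720.

Government cost = 27720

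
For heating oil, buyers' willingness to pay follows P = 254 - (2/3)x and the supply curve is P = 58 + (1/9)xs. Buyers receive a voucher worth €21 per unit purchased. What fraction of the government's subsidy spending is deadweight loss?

DWL / government spending = 3/62

Pre-subsidy: 254 - (2/3)x = 58 + (1/9)x gives x* = 252 and P* = 86.
With the rebate, buyers effectively pay Pb = Ps − 21, where Ps is the price sellers receive.
On the curves, Pb = 254 - (2/3)x and Ps = 58 + (1/9)x; the wedge Ps − Pb = 21 gives 58 + (1/9)x − (254 - (2/3)x) = 21, so x' = 279.
Then Pb = 254 − (2/3)·279 = 68 and Ps = 58 + (1/9)·279 = 89.
ΔCS = ½(252 + 279)(86 − 68) = 4779; ΔPS = ½(252 + 279)(89 − 86) = 796.5.
Government spending = 21 × 279 = 5859.
DWL = ½ × 21 × (279 − 252) = 283.5; fraction = 283.5 / 5859 = 3/62.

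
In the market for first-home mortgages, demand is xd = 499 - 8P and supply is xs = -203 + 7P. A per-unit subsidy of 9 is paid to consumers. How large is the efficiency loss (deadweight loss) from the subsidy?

Deadweight loss = 151.2

Pre-subsidy: 499 - 8P = -203 + 7P gives P* = 46.8, x* = 124.6.
With the rebate, buyers effectively pay Pb = Ps − 9, where Ps is the price sellers receive.
Demand in terms of Ps becomes xd = 499 − 8(Ps − 9) = 571 - 8Ps. Setting this equal to supply: 571 - 8Ps = -203 + 7Ps, so Ps = 51.6.
Buyers pay Pb = 51.6 − 9 = 42.6; x' = -203 + 7·51.6 = 158.2.
The subsidy expands output by 158.2 − 124.6 = 33.6 past the efficient level; on those units the gap between marginal cost and willingness to pay runs from 0 up to 9.
DWL = ½ × 9 × 33.6 = 151.2.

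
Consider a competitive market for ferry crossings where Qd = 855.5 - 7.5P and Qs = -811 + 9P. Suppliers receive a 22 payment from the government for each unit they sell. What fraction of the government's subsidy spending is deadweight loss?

Pre-subsidy: 855.5 - 7.5P = -811 + 9P gives P* = 101, Q* = 98.
With the subsidy, sellers receive Ps = Pb + 22 for each unit, where Pb is the price buyers pay.
Supply in terms of Pb becomes Qs = -811 + 9(Pb + 22) = -613 + 9Pb. Setting this equal to demand: 855.5 - 7.5Pb = -613 + 9Pb, so Pb = 89.
Sellers receive Ps = 89 + 22 = 111; Q' = 855.5 − 7.5·89 = 188.
ΔCS = ½(98 + 188)(101 − 89) = 1716; ΔPS = ½(98 + 188)(111 − 101) = 1430.
Government spending = 22 × 188 = 4136.
DWL = ½ × 22 × (188 − 98) = 990; fraction = 990 / 4136 = 45/188.

DWL / government spending = 45/188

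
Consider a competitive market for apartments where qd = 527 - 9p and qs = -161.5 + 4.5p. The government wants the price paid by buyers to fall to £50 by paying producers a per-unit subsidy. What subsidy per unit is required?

Required subsidy s = £3 per unit

At a buyer price of 50, quantity demanded is 527 − 9·50 = 77.
Sellers supply 77 only when they receive ps with -161.5 + 4.5·ps = 77, i.e. ps = 53.
s = ps − pb = 53 − 50 = 3.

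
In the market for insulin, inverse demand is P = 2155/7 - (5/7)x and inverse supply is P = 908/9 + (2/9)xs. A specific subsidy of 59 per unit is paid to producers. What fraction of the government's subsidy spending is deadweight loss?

DWL / government spending = 63/568

Pre-subsidy: 2155/7 - (5/7)x = 908/9 + (2/9)x gives x* = 221 and P* = 150.
With the subsidy, sellers receive Ps = Pb + 59 for each unit, where Pb is the price buyers pay.
On the curves, Pb = 2155/7 - (5/7)x and Ps = 908/9 + (2/9)x; the wedge Ps − Pb = 59 gives 908/9 + (2/9)x − (2155/7 - (5/7)x) = 59, so x' = 284.
Then Pb = 2155/7 − (5/7)·284 = 105 and Ps = 908/9 + (2/9)·284 = 164.
ΔCS = ½(221 + 284)(150 − 105) = 11362.5; ΔPS = ½(221 + 284)(164 − 150) = 3535.
Government spending = 59 × 284 = 16756.
DWL = ½ × 59 × (284 − 221) = 1858.5; fraction = 1858.5 / 16756 = 63/568.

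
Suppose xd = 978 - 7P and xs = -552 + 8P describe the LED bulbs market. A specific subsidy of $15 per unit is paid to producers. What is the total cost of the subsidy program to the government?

Pre-subsidy: 978 - 7P = -552 + 8P gives P* = 102, x* = 264.
With the subsidy, sellers receive Ps = Pb + 15 for each unit, where Pb is the price buyers pay.
Supply in terms of Pb becomes xs = -552 + 8(Pb + 15) = -432 + 8Pb. Setting this equal to demand: 978 - 7Pb = -432 + 8Pb, so Pb = 94.
Sellers receive Ps = 94 + 15 = 109; x' = 978 − 7·94 = 320.
Government outlay = subsidy × quantity = 15 × 320 = 4800.

Government cost = $4800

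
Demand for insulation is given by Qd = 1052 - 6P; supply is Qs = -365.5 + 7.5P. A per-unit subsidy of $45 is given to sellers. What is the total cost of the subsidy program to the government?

Pre-subsidy: 1052 - 6P = -365.5 + 7.5P gives P* = 105, Q* = 422.
With the subsidy, sellers receive Ps = Pb + 45 for each unit, where Pb is the price buyers pay.
Supply in terms of Pb becomes Qs = -365.5 + 7.5(Pb + 45) = -28 + 7.5Pb. Setting this equal to demand: 1052 - 6Pb = -28 + 7.5Pb, so Pb = 80.
Sellers receive Ps = 80 + 45 = 125; Q' = 1052 − 6·80 = 572.
Government outlay = subsidy × quantity = 45 × 572 = 25740.

Government cost = $25740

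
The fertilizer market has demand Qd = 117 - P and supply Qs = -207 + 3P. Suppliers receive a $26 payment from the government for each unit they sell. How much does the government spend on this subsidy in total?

Government cost = $1443

Pre-subsidy: 117 - P = -207 + 3P gives P* = 81, Q* = 36.
With the subsidy, sellers receive Ps = Pb + 26 for each unit, where Pb is the price buyers pay.
Supply in terms of Pb becomes Qs = -207 + 3(Pb + 26) = -129 + 3Pb. Setting this equal to demand: 117 - Pb = -129 + 3Pb, so Pb = 61.5.
Sellers receive Ps = 61.5 + 26 = 87.5; Q' = 117 − 1·61.5 = 55.5.
Government outlay = subsidy × quantity = 26 × 55.5 = 1443.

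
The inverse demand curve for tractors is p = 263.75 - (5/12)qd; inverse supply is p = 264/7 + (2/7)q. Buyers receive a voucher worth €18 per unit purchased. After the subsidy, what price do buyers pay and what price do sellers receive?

Buyers pay 7020/59; sellers receive 8082/59

Pre-subsidy: 263.75 - (5/12)q = 264/7 + (2/7)q gives q* = 18987/59 and p* = 7650/59.
With the rebate, buyers effectively pay pb = ps − 18, where ps is the price sellers receive.
On the curves, pb = 263.75 - (5/12)q and ps = 264/7 + (2/7)q; the wedge ps − pb = 18 gives 264/7 + (2/7)q − (263.75 - (5/12)q) = 18, so q' = 20499/59.
Then pb = 263.75 − (5/12)·(20499/59) = 7020/59 and ps = 264/7 + (2/7)·(20499/59) = 8082/59.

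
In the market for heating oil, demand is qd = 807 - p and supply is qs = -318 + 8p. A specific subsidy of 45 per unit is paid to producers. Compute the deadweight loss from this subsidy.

Pre-subsidy: 807 - p = -318 + 8p gives p* = 125, q* = 682.
With the subsidy, sellers receive ps = pb + 45 for each unit, where pb is the price buyers pay.
Supply in terms of pb becomes qs = -318 + 8(pb + 45) = 42 + 8pb. Setting this equal to demand: 807 - pb = 42 + 8pb, so pb = 85.
Sellers receive ps = 85 + 45 = 130; q' = 807 − 1·85 = 722.
The subsidy expands output by 722 − 682 = 40 past the efficient level; on those units the gap between marginal cost and willingness to pay runs from 0 up to 45.
DWL = ½ × 45 × 40 = 900.

Deadweight loss = 900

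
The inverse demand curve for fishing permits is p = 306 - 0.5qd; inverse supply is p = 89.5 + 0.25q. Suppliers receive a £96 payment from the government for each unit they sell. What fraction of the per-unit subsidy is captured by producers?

Producer share = 1/3

Pre-subsidy: 306 - 0.5q = 89.5 + 0.25q gives q* = 866/3 and p* = 485/3.
With the subsidy, sellers receive ps = pb + 96 for each unit, where pb is the price buyers pay.
On the curves, pb = 306 - 0.5q and ps = 89.5 + 0.25q; the wedge ps − pb = 96 gives 89.5 + 0.25q − (306 - 0.5q) = 96, so q' = 1250/3.
Then pb = 306 − 0.5·(1250/3) = 293/3 and ps = 89.5 + 0.25·(1250/3) = 581/3.
Buyers' price falls by p* − pb = 485/3 − 293/3 = 64; sellers' price rises by ps − p* = 581/3 − 485/3 = 32.
So producers capture 32/96 = 1/3 of each unit of subsidy.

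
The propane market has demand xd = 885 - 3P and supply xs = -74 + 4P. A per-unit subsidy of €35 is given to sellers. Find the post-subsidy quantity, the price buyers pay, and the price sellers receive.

x' = 534; buyers pay €117; sellers receive €152

Pre-subsidy: 885 - 3P = -74 + 4P gives P* = 137, x* = 474.
With the subsidy, sellers receive Ps = Pb + 35 for each unit, where Pb is the price buyers pay.
Supply in terms of Pb becomes xs = -74 + 4(Pb + 35) = 66 + 4Pb. Setting this equal to demand: 885 - 3Pb = 66 + 4Pb, so Pb = 117.
Sellers receive Ps = 117 + 35 = 152; x' = 885 − 3·117 = 534.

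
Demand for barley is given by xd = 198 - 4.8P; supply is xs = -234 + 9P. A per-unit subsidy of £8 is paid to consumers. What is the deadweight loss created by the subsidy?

Deadweight loss = 2304/23

Pre-subsidy: 198 - 4.8P = -234 + 9P gives P* = 720/23, x* = 1098/23.
With the rebate, buyers effectively pay Pb = Ps − 8, where Ps is the price sellers receive.
Demand in terms of Ps becomes xd = 198 − 4.8(Ps − 8) = 236.4 - 4.8Ps. Setting this equal to supply: 236.4 - 4.8Ps = -234 + 9Ps, so Ps = 784/23.
Buyers pay Pb = 784/23 − 8 = 600/23; x' = -234 + 9·(784/23) = 1674/23.
The subsidy expands output by 1674/23 − 1098/23 = 576/23 past the efficient level; on those units the gap between marginal cost and willingness to pay runs from 0 up to 8.
DWL = ½ × 8 × 576/23 = 2304/23.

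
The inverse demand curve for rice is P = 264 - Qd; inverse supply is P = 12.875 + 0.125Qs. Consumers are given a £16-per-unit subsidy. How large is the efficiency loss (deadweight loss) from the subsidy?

Deadweight loss = 1024/9

Pre-subsidy: 264 - Q = 12.875 + 0.125Q gives Q* = 2009/9 and P* = 367/9.
With the rebate, buyers effectively pay Pb = Ps − 16, where Ps is the price sellers receive.
On the curves, Pb = 264 - Q and Ps = 12.875 + 0.125Q; the wedge Ps − Pb = 16 gives 12.875 + 0.125Q − (264 - Q) = 16, so Q' = 2137/9.
Then Pb = 264 − 1·(2137/9) = 239/9 and Ps = 12.875 + 0.125·(2137/9) = 383/9.
The subsidy expands output by 2137/9 − 2009/9 = 128/9 past the efficient level; on those units the gap between marginal cost and willingness to pay runs from 0 up to 16.
DWL = ½ × 16 × 128/9 = 1024/9.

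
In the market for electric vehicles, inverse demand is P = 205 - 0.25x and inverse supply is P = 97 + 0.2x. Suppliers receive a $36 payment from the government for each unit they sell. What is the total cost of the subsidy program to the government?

Pre-subsidy: 205 - 0.25x = 97 + 0.2x gives x* = 240 and P* = 145.
With the subsidy, sellers receive Ps = Pb + 36 for each unit, where Pb is the price buyers pay.
On the curves, Pb = 205 - 0.25x and Ps = 97 + 0.2x; the wedge Ps − Pb = 36 gives 97 + 0.2x − (205 - 0.25x) = 36, so x' = 320.
Then Pb = 205 − 0.25·320 = 125 and Ps = 97 + 0.2·320 = 161.
Government outlay = subsidy × quantity = 36 × 320 = 11520.

Government cost = $11520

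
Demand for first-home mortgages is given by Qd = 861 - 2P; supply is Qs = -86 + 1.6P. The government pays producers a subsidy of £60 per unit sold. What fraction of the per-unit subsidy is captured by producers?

Pre-subsidy: 861 - 2P = -86 + 1.6P gives P* = 4735/18, Q* = 3014/9.
With the subsidy, sellers receive Ps = Pb + 60 for each unit, where Pb is the price buyers pay.
Supply in terms of Pb becomes Qs = -86 + 1.6(Pb + 60) = 10 + 1.6Pb. Setting this equal to demand: 861 - 2Pb = 10 + 1.6Pb, so Pb = 4255/18.
Sellers receive Ps = 4255/18 + 60 = 5335/18; Q' = 861 − 2·(4255/18) = 3494/9.
Buyers' price falls by P* − Pb = 4735/18 − 4255/18 = 80/3; sellers' price rises by Ps − P* = 5335/18 − 4735/18 = 100/3.
So producers capture (100/3)/60 = 5/9 of each unit of subsidy.

Producer share = 5/9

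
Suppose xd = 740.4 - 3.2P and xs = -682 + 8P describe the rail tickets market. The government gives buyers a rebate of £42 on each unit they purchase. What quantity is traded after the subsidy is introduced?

Pre-subsidy: 740.4 - 3.2P = -682 + 8P gives P* = 127, x* = 334.
With the rebate, buyers effectively pay Pb = Ps − 42, where Ps is the price sellers receive.
Demand in terms of Ps becomes xd = 740.4 − 3.2(Ps − 42) = 874.8 - 3.2Ps. Setting this equal to supply: 874.8 - 3.2Ps = -682 + 8Ps, so Ps = 139.
Buyers pay Pb = 139 − 42 = 97; x' = -682 + 8·139 = 430.

x' = 430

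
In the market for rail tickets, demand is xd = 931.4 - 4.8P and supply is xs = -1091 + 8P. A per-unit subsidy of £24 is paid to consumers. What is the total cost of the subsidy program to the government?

Pre-subsidy: 931.4 - 4.8P = -1091 + 8P gives P* = 158, x* = 173.
With the rebate, buyers effectively pay Pb = Ps − 24, where Ps is the price sellers receive.
Demand in terms of Ps becomes xd = 931.4 − 4.8(Ps − 24) = 1046.6 - 4.8Ps. Setting this equal to supply: 1046.6 - 4.8Ps = -1091 + 8Ps, so Ps = 167.
Buyers pay Pb = 167 − 24 = 143; x' = -1091 + 8·167 = 245.
Government outlay = subsidy × quantity = 24 × 245 = 5880.

Government cost = £5880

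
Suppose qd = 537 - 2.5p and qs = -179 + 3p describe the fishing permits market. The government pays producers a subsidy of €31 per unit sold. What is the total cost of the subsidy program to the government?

Pre-subsidy: 537 - 2.5p = -179 + 3p gives p* = 1432/11, q* = 2327/11.
With the subsidy, sellers receive ps = pb + 31 for each unit, where pb is the price buyers pay.
Supply in terms of pb becomes qs = -179 + 3(pb + 31) = -86 + 3pb. Setting this equal to demand: 537 - 2.5pb = -86 + 3pb, so pb = 1246/11.
Sellers receive ps = 1246/11 + 31 = 1587/11; q' = 537 − 2.5·(1246/11) = 2792/11.
Government outlay = subsidy × quantity = 31 × 2792/11 = 86552/11.

Government cost = 86552/11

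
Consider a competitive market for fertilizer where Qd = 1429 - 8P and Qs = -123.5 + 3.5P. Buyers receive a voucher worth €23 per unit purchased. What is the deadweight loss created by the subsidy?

Deadweight loss = €644

Pre-subsidy: 1429 - 8P = -123.5 + 3.5P gives P* = 135, Q* = 349.
With the rebate, buyers effectively pay Pb = Ps − 23, where Ps is the price sellers receive.
Demand in terms of Ps becomes Qd = 1429 − 8(Ps − 23) = 1613 - 8Ps. Setting this equal to supply: 1613 - 8Ps = -123.5 + 3.5Ps, so Ps = 151.
Buyers pay Pb = 151 − 23 = 128; Q' = -123.5 + 3.5·151 = 405.
The subsidy expands output by 405 − 349 = 56 past the efficient level; on those units the gap between marginal cost and willingness to pay runs from 0 up to 23.
DWL = ½ × 23 × 56 = 644.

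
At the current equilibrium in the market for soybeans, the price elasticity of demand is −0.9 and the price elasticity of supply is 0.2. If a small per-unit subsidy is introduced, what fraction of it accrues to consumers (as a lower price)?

For a small subsidy around the equilibrium, the benefit split depends on the relative slopes, which at a point are proportional to the elasticities.
Buyer share = εs/(εs + |εd|) = 0.2/(0.2 + 0.9) = 2/11; seller share = |εd|/(εs + |εd|) = 9/11.

Consumer share = 2/11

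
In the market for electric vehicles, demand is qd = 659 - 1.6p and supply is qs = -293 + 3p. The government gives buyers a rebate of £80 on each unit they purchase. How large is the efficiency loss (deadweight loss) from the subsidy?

Pre-subsidy: 659 - 1.6p = -293 + 3p gives p* = 4760/23, q* = 7541/23.
With the rebate, buyers effectively pay pb = ps − 80, where ps is the price sellers receive.
Demand in terms of ps becomes qd = 659 − 1.6(ps − 80) = 787 - 1.6ps. Setting this equal to supply: 787 - 1.6ps = -293 + 3ps, so ps = 5400/23.
Buyers pay pb = 5400/23 − 80 = 3560/23; q' = -293 + 3·(5400/23) = 9461/23.
The subsidy expands output by 9461/23 − 7541/23 = 1920/23 past the efficient level; on those units the gap between marginal cost and willingness to pay runs from 0 up to 80.
DWL = ½ × 80 × 1920/23 = 76800/23.

Deadweight loss = 76800/23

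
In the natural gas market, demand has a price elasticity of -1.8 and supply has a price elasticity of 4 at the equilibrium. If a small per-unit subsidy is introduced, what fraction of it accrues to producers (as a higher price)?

Producer share = 9/29

For a small subsidy around the equilibrium, the benefit split depends on the relative slopes, which at a point are proportional to the elasticities.
Buyer share = εs/(εs + |εd|) = 4/(4 + 1.8) = 20/29; seller share = |εd|/(εs + |εd|) = 9/29.
So producers capture 9/29 of the subsidy.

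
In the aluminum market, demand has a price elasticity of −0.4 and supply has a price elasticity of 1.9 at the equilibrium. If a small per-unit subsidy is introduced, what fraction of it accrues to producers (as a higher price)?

For a small subsidy around the equilibrium, the benefit split depends on the relative slopes, which at a point are proportional to the elasticities.
Buyer share = εs/(εs + |εd|) = 1.9/(1.9 + 0.4) = 19/23; seller share = |εd|/(εs + |εd|) = 4/23.
So producers capture 4/23 of the subsidy.

Producer share = 4/23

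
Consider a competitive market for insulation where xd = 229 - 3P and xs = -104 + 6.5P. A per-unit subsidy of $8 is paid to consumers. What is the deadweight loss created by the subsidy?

Pre-subsidy: 229 - 3P = -104 + 6.5P gives P* = 666/19, x* = 2353/19.
With the rebate, buyers effectively pay Pb = Ps − 8, where Ps is the price sellers receive.
Demand in terms of Ps becomes xd = 229 − 3(Ps − 8) = 253 - 3Ps. Setting this equal to supply: 253 - 3Ps = -104 + 6.5Ps, so Ps = 714/19.
Buyers pay Pb = 714/19 − 8 = 562/19; x' = -104 + 6.5·(714/19) = 2665/19.
The subsidy expands output by 2665/19 − 2353/19 = 312/19 past the efficient level; on those units the gap between marginal cost and willingness to pay runs from 0 up to 8.
DWL = ½ × 8 × 312/19 = 1248/19.

Deadweight loss = 1248/19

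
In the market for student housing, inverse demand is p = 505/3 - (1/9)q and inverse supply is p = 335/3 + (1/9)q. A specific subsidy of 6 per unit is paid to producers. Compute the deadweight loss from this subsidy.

Pre-subsidy: 505/3 - (1/9)q = 335/3 + (1/9)q gives q* = 255 and p* = 140.
With the subsidy, sellers receive ps = pb + 6 for each unit, where pb is the price buyers pay.
On the curves, pb = 505/3 - (1/9)q and ps = 335/3 + (1/9)q; the wedge ps − pb = 6 gives 335/3 + (1/9)q − (505/3 - (1/9)q) = 6, so q' = 282.
Then pb = 505/3 − (1/9)·282 = 137 and ps = 335/3 + (1/9)·282 = 143.
The subsidy expands output by 282 − 255 = 27 past the efficient level; on those units the gap between marginal cost and willingness to pay runs from 0 up to 6.
DWL = ½ × 6 × 27 = 81.

Deadweight loss = 81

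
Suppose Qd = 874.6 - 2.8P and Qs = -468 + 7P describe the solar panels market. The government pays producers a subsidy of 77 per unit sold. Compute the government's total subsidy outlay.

Government cost = 49665

Pre-subsidy: 874.6 - 2.8P = -468 + 7P gives P* = 137, Q* = 491.
With the subsidy, sellers receive Ps = Pb + 77 for each unit, where Pb is the price buyers pay.
Supply in terms of Pb becomes Qs = -468 + 7(Pb + 77) = 71 + 7Pb. Setting this equal to demand: 874.6 - 2.8Pb = 71 + 7Pb, so Pb = 82.
Sellers receive Ps = 82 + 77 = 159; Q' = 874.6 − 2.8·82 = 645.
Government outlay = subsidy × quantity = 77 × 645 = 49665.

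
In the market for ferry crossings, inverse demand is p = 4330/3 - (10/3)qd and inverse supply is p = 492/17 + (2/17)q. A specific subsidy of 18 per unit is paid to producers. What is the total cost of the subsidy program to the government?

Government cost = 164367/22

Pre-subsidy: 4330/3 - (10/3)q = 492/17 + (2/17)q gives q* = 36067/88 and p* = 3395/44.
With the subsidy, sellers receive ps = pb + 18 for each unit, where pb is the price buyers pay.
On the curves, pb = 4330/3 - (10/3)q and ps = 492/17 + (2/17)q; the wedge ps − pb = 18 gives 492/17 + (2/17)q − (4330/3 - (10/3)q) = 18, so q' = 18263/44.
Then pb = 4330/3 − (10/3)·(18263/44) = 1315/22 and ps = 492/17 + (2/17)·(18263/44) = 1711/22.
Government outlay = subsidy × quantity = 18 × 18263/44 = 164367/22.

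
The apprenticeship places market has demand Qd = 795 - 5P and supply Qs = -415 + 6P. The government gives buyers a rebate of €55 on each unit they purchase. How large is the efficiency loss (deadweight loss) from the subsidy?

Deadweight loss = €4125

Pre-subsidy: 795 - 5P = -415 + 6P gives P* = 110, Q* = 245.
With the rebate, buyers effectively pay Pb = Ps − 55, where Ps is the price sellers receive.
Demand in terms of Ps becomes Qd = 795 − 5(Ps − 55) = 1070 - 5Ps. Setting this equal to supply: 1070 - 5Ps = -415 + 6Ps, so Ps = 135.
Buyers pay Pb = 135 − 55 = 80; Q' = -415 + 6·135 = 395.
The subsidy expands output by 395 − 245 = 150 past the efficient level; on those units the gap between marginal cost and willingness to pay runs from 0 up to 55.
DWL = ½ × 55 × 150 = 4125.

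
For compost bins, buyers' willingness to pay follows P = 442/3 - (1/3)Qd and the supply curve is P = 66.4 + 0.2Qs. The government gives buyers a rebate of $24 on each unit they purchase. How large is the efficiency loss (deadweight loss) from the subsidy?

Deadweight loss = $540

Pre-subsidy: 442/3 - (1/3)Q = 66.4 + 0.2Q gives Q* = 151.75 and P* = 96.75.
With the rebate, buyers effectively pay Pb = Ps − 24, where Ps is the price sellers receive.
On the curves, Pb = 442/3 - (1/3)Q and Ps = 66.4 + 0.2Q; the wedge Ps − Pb = 24 gives 66.4 + 0.2Q − (442/3 - (1/3)Q) = 24, so Q' = 196.75.
Then Pb = 442/3 − (1/3)·196.75 = 81.75 and Ps = 66.4 + 0.2·196.75 = 105.75.
The subsidy expands output by 196.75 − 151.75 = 45 past the efficient level; on those units the gap between marginal cost and willingness to pay runs from 0 up to 24.
DWL = ½ × 24 × 45 = 540.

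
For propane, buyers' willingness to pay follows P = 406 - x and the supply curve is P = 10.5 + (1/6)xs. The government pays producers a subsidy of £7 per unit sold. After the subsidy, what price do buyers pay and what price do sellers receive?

Buyers pay £61; sellers receive £68

Pre-subsidy: 406 - x = 10.5 + (1/6)x gives x* = 339 and P* = 67.
With the subsidy, sellers receive Ps = Pb + 7 for each unit, where Pb is the price buyers pay.
On the curves, Pb = 406 - x and Ps = 10.5 + (1/6)x; the wedge Ps − Pb = 7 gives 10.5 + (1/6)x − (406 - x) = 7, so x' = 345.
Then Pb = 406 − 1·345 = 61 and Ps = 10.5 + (1/6)·345 = 68.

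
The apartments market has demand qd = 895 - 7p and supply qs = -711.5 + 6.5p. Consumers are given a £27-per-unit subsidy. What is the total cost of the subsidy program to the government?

Government cost = £4131

Pre-subsidy: 895 - 7p = -711.5 + 6.5p gives p* = 119, q* = 62.
With the rebate, buyers effectively pay pb = ps − 27, where ps is the price sellers receive.
Demand in terms of ps becomes qd = 895 − 7(ps − 27) = 1084 - 7ps. Setting this equal to supply: 1084 - 7ps = -711.5 + 6.5ps, so ps = 133.
Buyers pay pb = 133 − 27 = 106; q' = -711.5 + 6.5·133 = 153.
Government outlay = subsidy × quantity = 27 × 153 = 4131.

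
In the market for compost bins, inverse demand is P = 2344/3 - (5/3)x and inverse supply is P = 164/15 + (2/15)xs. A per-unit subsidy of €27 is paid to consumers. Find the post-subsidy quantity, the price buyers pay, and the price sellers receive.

x' = 443; buyers pay €43; sellers receive €70

Pre-subsidy: 2344/3 - (5/3)x = 164/15 + (2/15)x gives x* = 428 and P* = 68.
With the rebate, buyers effectively pay Pb = Ps − 27, where Ps is the price sellers receive.
On the curves, Pb = 2344/3 - (5/3)x and Ps = 164/15 + (2/15)x; the wedge Ps − Pb = 27 gives 164/15 + (2/15)x − (2344/3 - (5/3)x) = 27, so x' = 443.
Then Pb = 2344/3 − (5/3)·443 = 43 and Ps = 164/15 + (2/15)·443 = 70.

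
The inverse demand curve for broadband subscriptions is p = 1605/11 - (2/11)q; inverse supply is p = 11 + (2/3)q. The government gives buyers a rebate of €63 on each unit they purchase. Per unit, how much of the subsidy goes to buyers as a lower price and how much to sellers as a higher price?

Buyers gain €13.5 per unit; sellers gain €49.5 per unit

Pre-subsidy: 1605/11 - (2/11)q = 11 + (2/3)q gives q* = 159 and p* = 117.
With the rebate, buyers effectively pay pb = ps − 63, where ps is the price sellers receive.
On the curves, pb = 1605/11 - (2/11)q and ps = 11 + (2/3)q; the wedge ps − pb = 63 gives 11 + (2/3)q − (1605/11 - (2/11)q) = 63, so q' = 233.25.
Then pb = 1605/11 − (2/11)·233.25 = 103.5 and ps = 11 + (2/3)·233.25 = 166.5.
Buyers' price falls by p* − pb = 117 − 103.5 = 13.5; sellers' price rises by ps − p* = 166.5 − 117 = 49.5.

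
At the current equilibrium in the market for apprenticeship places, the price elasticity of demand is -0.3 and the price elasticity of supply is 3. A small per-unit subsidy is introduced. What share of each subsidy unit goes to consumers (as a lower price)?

For a small subsidy around the equilibrium, the benefit split depends on the relative slopes, which at a point are proportional to the elasticities.
Buyer share = εs/(εs + |εd|) = 3/(3 + 0.3) = 10/11; seller share = |εd|/(εs + |εd|) = 1/11.

Consumer share = 10/11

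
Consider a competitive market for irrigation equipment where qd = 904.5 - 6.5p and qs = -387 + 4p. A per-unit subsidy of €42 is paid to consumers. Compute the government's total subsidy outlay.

Government cost = €8778

Pre-subsidy: 904.5 - 6.5p = -387 + 4p gives p* = 123, q* = 105.
With the rebate, buyers effectively pay pb = ps − 42, where ps is the price sellers receive.
Demand in terms of ps becomes qd = 904.5 − 6.5(ps − 42) = 1177.5 - 6.5ps. Setting this equal to supply: 1177.5 - 6.5ps = -387 + 4ps, so ps = 149.
Buyers pay pb = 149 − 42 = 107; q' = -387 + 4·149 = 209.
Government outlay = subsidy × quantity = 42 × 209 = 8778.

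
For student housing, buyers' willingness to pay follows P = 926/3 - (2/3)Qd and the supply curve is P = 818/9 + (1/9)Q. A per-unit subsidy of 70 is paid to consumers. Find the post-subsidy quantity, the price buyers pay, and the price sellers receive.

Q' = 370; buyers pay 62; sellers receive 132

Pre-subsidy: 926/3 - (2/3)Q = 818/9 + (1/9)Q gives Q* = 280 and P* = 122.
With the rebate, buyers effectively pay Pb = Ps − 70, where Ps is the price sellers receive.
On the curves, Pb = 926/3 - (2/3)Q and Ps = 818/9 + (1/9)Q; the wedge Ps − Pb = 70 gives 818/9 + (1/9)Q − (926/3 - (2/3)Q) = 70, so Q' = 370.
Then Pb = 926/3 − (2/3)·370 = 62 and Ps = 818/9 + (1/9)·370 = 132.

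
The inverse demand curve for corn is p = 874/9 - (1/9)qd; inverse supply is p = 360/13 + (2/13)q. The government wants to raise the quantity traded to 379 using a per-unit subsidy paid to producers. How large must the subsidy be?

Required subsidy s = 31 per unit

At q = 379, from the demand curve buyers pay pb = 874/9 − (1/9)·379 = 55; from the supply curve sellers need ps = 360/13 + (2/13)·379 = 86.
The subsidy must fill the gap: s = ps − pb = 86 − 55 = 31.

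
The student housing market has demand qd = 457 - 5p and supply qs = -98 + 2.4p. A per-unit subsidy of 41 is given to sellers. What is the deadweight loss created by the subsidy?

Deadweight loss = 50430/37

Pre-subsidy: 457 - 5p = -98 + 2.4p gives p* = 75, q* = 82.
With the subsidy, sellers receive ps = pb + 41 for each unit, where pb is the price buyers pay.
Supply in terms of pb becomes qs = -98 + 2.4(pb + 41) = 0.4 + 2.4pb. Setting this equal to demand: 457 - 5pb = 0.4 + 2.4pb, so pb = 2283/37.
Sellers receive ps = 2283/37 + 41 = 3800/37; q' = 457 − 5·(2283/37) = 5494/37.
The subsidy expands output by 5494/37 − 82 = 2460/37 past the efficient level; on those units the gap between marginal cost and willingness to pay runs from 0 up to 41.
DWL = ½ × 41 × 2460/37 = 50430/37.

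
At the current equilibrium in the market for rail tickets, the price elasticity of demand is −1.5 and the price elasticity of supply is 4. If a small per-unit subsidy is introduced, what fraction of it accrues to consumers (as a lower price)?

Consumer share = 8/11

For a small subsidy around the equilibrium, the benefit split depends on the relative slopes, which at a point are proportional to the elasticities.
Buyer share = εs/(εs + |εd|) = 4/(4 + 1.5) = 8/11; seller share = |εd|/(εs + |εd|) = 3/11.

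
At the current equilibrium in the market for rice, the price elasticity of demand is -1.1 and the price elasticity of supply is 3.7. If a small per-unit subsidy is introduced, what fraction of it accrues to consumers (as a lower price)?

For a small subsidy around the equilibrium, the benefit split depends on the relative slopes, which at a point are proportional to the elasticities.
Buyer share = εs/(εs + |εd|) = 3.7/(3.7 + 1.1) = 37/48; seller share = |εd|/(εs + |εd|) = 11/48.

Consumer share = 37/48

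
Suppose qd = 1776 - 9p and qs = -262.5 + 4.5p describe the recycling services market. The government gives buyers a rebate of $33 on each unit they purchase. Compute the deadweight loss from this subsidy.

Deadweight loss = $1633.5

Pre-subsidy: 1776 - 9p = -262.5 + 4.5p gives p* = 151, q* = 417.
With the rebate, buyers effectively pay pb = ps − 33, where ps is the price sellers receive.
Demand in terms of ps becomes qd = 1776 − 9(ps − 33) = 2073 - 9ps. Setting this equal to supply: 2073 - 9ps = -262.5 + 4.5ps, so ps = 173.
Buyers pay pb = 173 − 33 = 140; q' = -262.5 + 4.5·173 = 516.
The subsidy expands output by 516 − 417 = 99 past the efficient level; on those units the gap between marginal cost and willingness to pay runs from 0 up to 33.
DWL = ½ × 33 × 99 = 1633.5.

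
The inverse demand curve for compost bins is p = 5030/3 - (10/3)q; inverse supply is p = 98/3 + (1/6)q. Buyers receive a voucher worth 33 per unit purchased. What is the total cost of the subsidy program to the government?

Pre-subsidy: 5030/3 - (10/3)q = 98/3 + (1/6)q gives q* = 3288/7 and p* = 2330/21.
With the rebate, buyers effectively pay pb = ps − 33, where ps is the price sellers receive.
On the curves, pb = 5030/3 - (10/3)q and ps = 98/3 + (1/6)q; the wedge ps − pb = 33 gives 98/3 + (1/6)q − (5030/3 - (10/3)q) = 33, so q' = 3354/7.
Then pb = 5030/3 − (10/3)·(3354/7) = 1670/21 and ps = 98/3 + (1/6)·(3354/7) = 2363/21.
Government outlay = subsidy × quantity = 33 × 3354/7 = 110682/7.

Government cost = 110682/7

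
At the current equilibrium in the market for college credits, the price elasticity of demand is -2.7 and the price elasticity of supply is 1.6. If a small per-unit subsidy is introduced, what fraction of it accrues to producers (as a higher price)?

For a small subsidy around the equilibrium, the benefit split depends on the relative slopes, which at a point are proportional to the elasticities.
Buyer share = εs/(εs + |εd|) = 1.6/(1.6 + 2.7) = 16/43; seller share = |εd|/(εs + |εd|) = 27/43.
So producers capture 27/43 of the subsidy.

Producer share = 27/43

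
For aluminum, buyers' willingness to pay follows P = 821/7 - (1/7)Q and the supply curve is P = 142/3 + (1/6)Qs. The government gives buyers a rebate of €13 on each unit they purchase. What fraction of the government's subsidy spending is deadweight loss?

DWL / government spending = 21/268

Pre-subsidy: 821/7 - (1/7)Q = 142/3 + (1/6)Q gives Q* = 226 and P* = 85.
With the rebate, buyers effectively pay Pb = Ps − 13, where Ps is the price sellers receive.
On the curves, Pb = 821/7 - (1/7)Q and Ps = 142/3 + (1/6)Q; the wedge Ps − Pb = 13 gives 142/3 + (1/6)Q − (821/7 - (1/7)Q) = 13, so Q' = 268.
Then Pb = 821/7 − (1/7)·268 = 79 and Ps = 142/3 + (1/6)·268 = 92.
ΔCS = ½(226 + 268)(85 − 79) = 1482; ΔPS = ½(226 + 268)(92 − 85) = 1729.
Government spending = 13 × 268 = 3484.
DWL = ½ × 13 × (268 − 226) = 273; fraction = 273 / 3484 = 21/268.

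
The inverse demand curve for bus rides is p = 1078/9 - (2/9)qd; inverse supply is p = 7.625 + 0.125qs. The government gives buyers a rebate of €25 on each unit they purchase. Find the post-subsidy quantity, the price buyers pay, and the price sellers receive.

Pre-subsidy: 1078/9 - (2/9)q = 7.625 + 0.125q gives q* = 323 and p* = 48.
With the rebate, buyers effectively pay pb = ps − 25, where ps is the price sellers receive.
On the curves, pb = 1078/9 - (2/9)q and ps = 7.625 + 0.125q; the wedge ps − pb = 25 gives 7.625 + 0.125q − (1078/9 - (2/9)q) = 25, so q' = 395.
Then pb = 1078/9 − (2/9)·395 = 32 and ps = 7.625 + 0.125·395 = 57.

q' = 395; buyers pay €32; sellers receive €57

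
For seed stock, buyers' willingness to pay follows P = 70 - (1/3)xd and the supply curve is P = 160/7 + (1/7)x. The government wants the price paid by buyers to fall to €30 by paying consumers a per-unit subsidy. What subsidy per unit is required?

Required subsidy s = €10 per unit

At a buyer price of 30, quantity demanded is 210 − 3·30 = 120.
Sellers supply 120 only when they receive Ps = 160/7 + (1/7)·120 = 40.
s = Ps − Pb = 40 − 30 = 10.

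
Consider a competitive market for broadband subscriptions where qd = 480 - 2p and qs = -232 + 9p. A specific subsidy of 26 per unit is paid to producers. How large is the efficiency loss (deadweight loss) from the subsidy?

Deadweight loss = 6084/11

Pre-subsidy: 480 - 2p = -232 + 9p gives p* = 712/11, q* = 3856/11.
With the subsidy, sellers receive ps = pb + 26 for each unit, where pb is the price buyers pay.
Supply in terms of pb becomes qs = -232 + 9(pb + 26) = 2 + 9pb. Setting this equal to demand: 480 - 2pb = 2 + 9pb, so pb = 478/11.
Sellers receive ps = 478/11 + 26 = 764/11; q' = 480 − 2·(478/11) = 4324/11.
The subsidy expands output by 4324/11 − 3856/11 = 468/11 past the efficient level; on those units the gap between marginal cost and willingness to pay runs from 0 up to 26.
DWL = ½ × 26 × 468/11 = 6084/11.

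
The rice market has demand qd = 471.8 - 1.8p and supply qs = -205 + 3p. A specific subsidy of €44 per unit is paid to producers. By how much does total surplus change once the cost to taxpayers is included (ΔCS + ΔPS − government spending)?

Net change in total surplus = -€1089

Pre-subsidy: 471.8 - 1.8p = -205 + 3p gives p* = 141, q* = 218.
With the subsidy, sellers receive ps = pb + 44 for each unit, where pb is the price buyers pay.
Supply in terms of pb becomes qs = -205 + 3(pb + 44) = -73 + 3pb. Setting this equal to demand: 471.8 - 1.8pb = -73 + 3pb, so pb = 113.5.
Sellers receive ps = 113.5 + 44 = 157.5; q' = 471.8 − 1.8·113.5 = 267.5.
ΔCS = ½(218 + 267.5)(141 − 113.5) = 6675.625; ΔPS = ½(218 + 267.5)(157.5 − 141) = 4005.375.
Government spending = 44 × 267.5 = 11770.
Net change = 6675.625 + 4005.375 − 11770 = -1089. The loss equals the DWL triangle ½·44·49.5.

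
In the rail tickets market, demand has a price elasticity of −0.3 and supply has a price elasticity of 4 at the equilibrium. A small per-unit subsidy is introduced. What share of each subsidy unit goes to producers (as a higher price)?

For a small subsidy around the equilibrium, the benefit split depends on the relative slopes, which at a point are proportional to the elasticities.
Buyer share = εs/(εs + |εd|) = 4/(4 + 0.3) = 40/43; seller share = |εd|/(εs + |εd|) = 3/43.
So producers capture 3/43 of the subsidy.

Producer share = 3/43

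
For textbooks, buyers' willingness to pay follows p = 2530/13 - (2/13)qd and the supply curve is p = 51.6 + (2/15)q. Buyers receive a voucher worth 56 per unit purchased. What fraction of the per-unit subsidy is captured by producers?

Producer share = 13/28

Pre-subsidy: 2530/13 - (2/13)q = 51.6 + (2/15)q gives q* = 498 and p* = 118.
With the rebate, buyers effectively pay pb = ps − 56, where ps is the price sellers receive.
On the curves, pb = 2530/13 - (2/13)q and ps = 51.6 + (2/15)q; the wedge ps − pb = 56 gives 51.6 + (2/15)q − (2530/13 - (2/13)q) = 56, so q' = 693.
Then pb = 2530/13 − (2/13)·693 = 88 and ps = 51.6 + (2/15)·693 = 144.
Buyers' price falls by p* − pb = 118 − 88 = 30; sellers' price rises by ps − p* = 144 − 118 = 26.
So producers capture 26/56 = 13/28 of each unit of subsidy.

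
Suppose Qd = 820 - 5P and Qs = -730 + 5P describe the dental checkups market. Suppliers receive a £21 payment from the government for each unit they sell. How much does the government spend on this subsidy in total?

Government cost = £2047.5

Pre-subsidy: 820 - 5P = -730 + 5P gives P* = 155, Q* = 45.
With the subsidy, sellers receive Ps = Pb + 21 for each unit, where Pb is the price buyers pay.
Supply in terms of Pb becomes Qs = -730 + 5(Pb + 21) = -625 + 5Pb. Setting this equal to demand: 820 - 5Pb = -625 + 5Pb, so Pb = 144.5.
Sellers receive Ps = 144.5 + 21 = 165.5; Q' = 820 − 5·144.5 = 97.5.
Government outlay = subsidy × quantity = 21 × 97.5 = 2047.5.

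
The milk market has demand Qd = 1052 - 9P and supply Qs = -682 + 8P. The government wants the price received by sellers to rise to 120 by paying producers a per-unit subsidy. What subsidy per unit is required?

At a seller price of 120, quantity supplied is -682 + 8·120 = 278.
Buyers absorb 278 only when they pay Pb with 1052 − 9·Pb = 278, i.e. Pb = 86.
s = Ps − Pb = 120 − 86 = 34.

Required subsidy s = 34 per unit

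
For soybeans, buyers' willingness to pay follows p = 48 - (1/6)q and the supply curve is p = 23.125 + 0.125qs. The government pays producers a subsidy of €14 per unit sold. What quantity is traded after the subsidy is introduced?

q' = 933/7

Pre-subsidy: 48 - (1/6)q = 23.125 + 0.125q gives q* = 597/7 and p* = 473/14.
With the subsidy, sellers receive ps = pb + 14 for each unit, where pb is the price buyers pay.
On the curves, pb = 48 - (1/6)q and ps = 23.125 + 0.125q; the wedge ps − pb = 14 gives 23.125 + 0.125q − (48 - (1/6)q) = 14, so q' = 933/7.
Then pb = 48 − (1/6)·(933/7) = 361/14 and ps = 23.125 + 0.125·(933/7) = 557/14.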